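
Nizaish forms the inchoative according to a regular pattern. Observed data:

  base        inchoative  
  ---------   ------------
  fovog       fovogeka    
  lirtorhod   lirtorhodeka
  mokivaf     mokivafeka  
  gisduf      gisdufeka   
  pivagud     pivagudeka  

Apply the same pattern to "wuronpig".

Every pair shown (fovog → fovogeka, lirtorhod → lirtorhodeka, mokivaf → mokivafeka, …) follows the same rule: add -eka.
So wuronpig → wuronpigeka.

wuronpigeka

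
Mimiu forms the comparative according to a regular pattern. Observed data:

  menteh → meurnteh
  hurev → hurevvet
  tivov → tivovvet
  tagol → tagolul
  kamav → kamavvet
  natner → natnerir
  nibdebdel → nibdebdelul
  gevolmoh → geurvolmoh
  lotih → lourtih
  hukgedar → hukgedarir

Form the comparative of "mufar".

mufarir

"mufar" ends in -r. The stems ending in -r (hukgedar → hukgedarir, natner → natnerir) add -ir.
The other patterns: stems ending in -h insert -ur- after the first vowel; stems ending in -v double the final consonant and add -et; stems ending in -l add -ul.
So mufar → mufarir.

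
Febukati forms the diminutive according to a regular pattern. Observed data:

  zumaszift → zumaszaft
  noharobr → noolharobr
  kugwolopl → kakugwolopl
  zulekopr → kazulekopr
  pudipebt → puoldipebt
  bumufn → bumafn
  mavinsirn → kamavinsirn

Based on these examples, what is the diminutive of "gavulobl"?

gaolvulobl

zulekopr and noharobr both end in -r yet inflect differently (kazulekopr, noolharobr), so the final letter is not what conditions the rule; the second-to-last letter is.
"gavulobl" has second-to-last letter 'b'. The stems whose second-to-last letter is 'b' (noharobr → noolharobr, pudipebt → puoldipebt) insert -ol- after the first vowel.
The other patterns: stems whose second-to-last letter is 'p' or 'r' add the prefix ka-; stems whose second-to-last letter is 'f' change the last vowel to 'a'.
So gavulobl → gaolvulobl.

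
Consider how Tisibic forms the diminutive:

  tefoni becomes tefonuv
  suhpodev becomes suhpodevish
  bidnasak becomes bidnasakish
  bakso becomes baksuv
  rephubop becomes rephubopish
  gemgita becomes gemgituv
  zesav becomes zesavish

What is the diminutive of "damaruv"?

damaruvish

rephubop and bakso both have last vowel 'o' yet inflect differently (rephubopish, baksuv), so the last vowel is not what conditions the rule; whether the stem ends in a vowel or a consonant is.
"damaruv" ends in a consonant. The stems ending in a consonant (bidnasak → bidnasakish, rephubop → rephubopish, zesav → zesavish) add -ish.
The other pattern: stems ending in a vowel drop the final letter and add -uv.
So damaruv → damaruvish.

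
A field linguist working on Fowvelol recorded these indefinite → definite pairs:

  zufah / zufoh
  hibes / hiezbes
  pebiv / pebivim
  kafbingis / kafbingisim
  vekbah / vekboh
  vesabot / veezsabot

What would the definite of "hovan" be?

hovon

"hovan" has last vowel 'a'. The stems whose last vowel is 'a' (vekbah → vekboh, zufah → zufoh) change the last vowel to 'o'.
The other patterns: stems whose last vowel is 'i' add -im; stems whose last vowel is 'e' or 'o' insert -ez- after the first vowel.
So hovan → hovon.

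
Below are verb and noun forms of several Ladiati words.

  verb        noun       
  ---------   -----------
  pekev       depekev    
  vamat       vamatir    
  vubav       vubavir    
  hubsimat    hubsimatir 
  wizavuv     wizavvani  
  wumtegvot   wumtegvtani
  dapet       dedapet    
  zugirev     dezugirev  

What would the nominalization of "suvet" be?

desuvet

hubsimat and dapet both end in -t yet inflect differently (hubsimatir, dedapet), so the final letter is not what conditions the rule; the last vowel is.
"suvet" has last vowel 'e'. The stems whose last vowel is 'e' (dapet → dedapet, zugirev → dezugirev, pekev → depekev) add the prefix de-.
The other patterns: stems whose last vowel is 'a' add -ir; stems whose last vowel is 'o' or 'u' delete the last vowel and add -ani.
So suvet → desuvet.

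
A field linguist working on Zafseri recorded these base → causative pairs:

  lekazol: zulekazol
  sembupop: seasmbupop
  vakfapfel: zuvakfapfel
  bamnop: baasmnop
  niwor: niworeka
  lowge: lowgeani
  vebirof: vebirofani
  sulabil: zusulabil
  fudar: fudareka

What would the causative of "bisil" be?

zubisil

"bisil" ends in -l. The stems ending in -l (sulabil → zusulabil, lekazol → zulekazol, vakfapfel → zuvakfapfel) add the prefix zu-.
So bisil → zubisil.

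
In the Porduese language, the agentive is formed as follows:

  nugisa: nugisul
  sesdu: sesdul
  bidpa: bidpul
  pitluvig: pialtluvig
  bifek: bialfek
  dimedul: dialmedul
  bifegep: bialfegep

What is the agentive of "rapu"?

sesdu and dimedul both have last vowel 'u' yet inflect differently (sesdul, dialmedul), so the last vowel is not what conditions the rule; whether the stem ends in a vowel or a consonant is.
"rapu" ends in a vowel. The stems ending in a vowel (nugisa → nugisul, sesdu → sesdul, bidpa → bidpul) drop the final letter and add -ul.
So rapu → rapul.

rapul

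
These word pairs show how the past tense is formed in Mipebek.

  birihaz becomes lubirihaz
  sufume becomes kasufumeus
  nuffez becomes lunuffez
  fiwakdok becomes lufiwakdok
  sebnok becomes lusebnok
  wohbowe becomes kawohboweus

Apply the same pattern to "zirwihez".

luzirwihez

"zirwihez" ends in a consonant. The stems ending in a consonant (sebnok → lusebnok, nuffez → lunuffez, birihaz → lubirihaz) add the prefix lu-.
So zirwihez → luzirwihez.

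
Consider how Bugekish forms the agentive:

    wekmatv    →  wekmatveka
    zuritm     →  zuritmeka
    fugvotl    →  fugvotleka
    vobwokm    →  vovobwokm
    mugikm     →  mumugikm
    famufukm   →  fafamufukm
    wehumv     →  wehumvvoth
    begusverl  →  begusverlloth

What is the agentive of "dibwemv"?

"dibwemv" has second-to-last letter 'm'. The one such stem in the data (wehumv → wehumvvoth) doubles the final consonant and adds -oth (as does begusverl), so the same rule applies.
The other patterns: stems whose second-to-last letter is 't' add -eka; stems whose second-to-last letter is 'k' repeat the first consonant+vowel as a prefix.
So dibwemv → dibwemvvoth.

dibwemvvoth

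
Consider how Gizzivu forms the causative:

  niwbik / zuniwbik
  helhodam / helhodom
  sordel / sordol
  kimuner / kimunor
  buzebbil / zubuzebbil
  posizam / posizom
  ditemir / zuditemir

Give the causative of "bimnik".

zubimnik

sordel and buzebbil both end in -l yet inflect differently (sordol, zubuzebbil), so the final letter is not what conditions the rule; the last vowel is.
"bimnik" has last vowel 'i'. The stems whose last vowel is 'i' (niwbik → zuniwbik, buzebbil → zubuzebbil, ditemir → zuditemir) add the prefix zu-.
So bimnik → zubimnik.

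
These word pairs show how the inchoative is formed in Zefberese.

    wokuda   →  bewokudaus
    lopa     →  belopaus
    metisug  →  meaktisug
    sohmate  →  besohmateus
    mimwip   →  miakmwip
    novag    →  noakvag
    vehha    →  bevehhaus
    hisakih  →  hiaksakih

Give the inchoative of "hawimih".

haakwimih

"hawimih" ends in a consonant. The stems ending in a consonant (novag → noakvag, metisug → meaktisug, mimwip → miakmwip) insert -ak- after the first vowel.
So hawimih → haakwimih.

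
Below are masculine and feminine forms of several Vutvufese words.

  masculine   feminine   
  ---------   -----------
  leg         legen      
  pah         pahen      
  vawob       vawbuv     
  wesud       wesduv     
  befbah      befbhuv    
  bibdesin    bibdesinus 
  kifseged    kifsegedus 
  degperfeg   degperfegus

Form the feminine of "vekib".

pah and befbah both end in -h yet inflect differently (pahen, befbhuv), so the final letter is not what conditions the rule; the number of vowels is.
"vekib" has 2 vowels. The stems with 2 vowels (vawob → vawbuv, wesud → wesduv, befbah → befbhuv) delete the last vowel and add -uv.
So vekib → vekbuv.

vekbuv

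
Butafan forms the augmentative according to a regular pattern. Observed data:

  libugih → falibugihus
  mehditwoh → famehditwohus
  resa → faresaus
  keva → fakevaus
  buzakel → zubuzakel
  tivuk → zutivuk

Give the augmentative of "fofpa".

libugih and buzakel both have 3 vowels yet inflect differently (falibugihus, zubuzakel), so the number of vowels is not what conditions the rule; the final letter is.
"fofpa" ends in -a. The stems ending in -a (resa → faresaus, keva → fakevaus) add fa- … -us around the stem.
The other pattern: stems ending in -k or -l add the prefix zu-.
So fofpa → fafofpaus.

fafofpaus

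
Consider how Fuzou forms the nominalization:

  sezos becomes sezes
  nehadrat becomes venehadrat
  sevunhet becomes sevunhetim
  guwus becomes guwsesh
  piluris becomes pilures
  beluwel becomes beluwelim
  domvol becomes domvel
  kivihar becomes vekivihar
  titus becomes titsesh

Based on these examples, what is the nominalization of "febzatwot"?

"febzatwot" has last vowel 'o'. The stems whose last vowel is 'o' (sezos → sezes, domvol → domvel) change the last vowel to 'e'.
The other patterns: stems whose last vowel is 'u' delete the last vowel and add -esh; stems whose last vowel is 'a' add the prefix ve-; stems whose last vowel is 'e' add -im.
So febzatwot → febzatwet.

febzatwet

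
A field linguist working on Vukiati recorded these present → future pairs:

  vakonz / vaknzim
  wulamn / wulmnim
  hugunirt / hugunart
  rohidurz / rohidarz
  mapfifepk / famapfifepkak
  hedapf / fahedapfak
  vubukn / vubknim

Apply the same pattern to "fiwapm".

fafiwapmak

rohidurz and vakonz both end in -z yet inflect differently (rohidarz, vaknzim), so the final letter is not what conditions the rule; the second-to-last letter is.
"fiwapm" has second-to-last letter 'p'. The stems whose second-to-last letter is 'p' (hedapf → fahedapfak, mapfifepk → famapfifepkak) add fa- … -ak around the stem.
The other patterns: stems whose second-to-last letter is 'r' change the last vowel to 'a'; stems whose second-to-last letter is 'k', 'm' or 'n' delete the last vowel and add -im.
So fiwapm → fafiwapmak.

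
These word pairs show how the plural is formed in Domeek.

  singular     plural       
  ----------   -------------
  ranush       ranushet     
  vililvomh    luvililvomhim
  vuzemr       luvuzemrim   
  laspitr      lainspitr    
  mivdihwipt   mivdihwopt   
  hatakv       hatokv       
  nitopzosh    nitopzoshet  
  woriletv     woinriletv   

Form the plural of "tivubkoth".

tiinvubkoth

"tivubkoth" has second-to-last letter 't'. The stems whose second-to-last letter is 't' (laspitr → lainspitr, woriletv → woinriletv) insert -in- after the first vowel.
The other patterns: stems whose second-to-last letter is 'm' add lu- … -im around the stem; stems whose second-to-last letter is 's' add -et; stems whose second-to-last letter is 'k' or 'p' change the last vowel to 'o'.
So tivubkoth → tiinvubkoth.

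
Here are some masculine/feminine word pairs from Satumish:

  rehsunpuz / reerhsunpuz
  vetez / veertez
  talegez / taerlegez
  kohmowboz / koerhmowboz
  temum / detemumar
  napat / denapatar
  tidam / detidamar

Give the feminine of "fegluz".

feergluz

rehsunpuz and temum both have last vowel 'u' yet inflect differently (reerhsunpuz, detemumar), so the last vowel is not what conditions the rule; the final letter is.
"fegluz" ends in -z. The stems ending in -z (rehsunpuz → reerhsunpuz, vetez → veertez, talegez → taerlegez) insert -er- after the first vowel.
The other pattern: stems ending in -m or -t add de- … -ar around the stem.
So fegluz → feergluz.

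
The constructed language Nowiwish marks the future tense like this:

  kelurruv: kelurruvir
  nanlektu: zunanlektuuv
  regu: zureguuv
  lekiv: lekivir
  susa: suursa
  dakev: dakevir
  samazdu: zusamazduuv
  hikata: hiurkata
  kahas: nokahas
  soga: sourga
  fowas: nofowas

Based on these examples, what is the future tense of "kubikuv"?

samazdu and kelurruv both have last vowel 'u' yet inflect differently (zusamazduuv, kelurruvir), so the last vowel is not what conditions the rule; the final letter is.
"kubikuv" ends in -v. The stems ending in -v (dakev → dakevir, lekiv → lekivir, kelurruv → kelurruvir) add -ir.
The other patterns: stems ending in -u add zu- … -uv around the stem; stems ending in -a insert -ur- after the first vowel; stems ending in -s add the prefix no-.
So kubikuv → kubikuvir.

kubikuvir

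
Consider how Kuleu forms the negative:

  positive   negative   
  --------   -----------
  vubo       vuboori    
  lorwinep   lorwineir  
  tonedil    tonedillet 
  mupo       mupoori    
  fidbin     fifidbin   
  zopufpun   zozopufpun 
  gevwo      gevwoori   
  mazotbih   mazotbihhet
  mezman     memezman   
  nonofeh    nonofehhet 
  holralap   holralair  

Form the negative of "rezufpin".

mezman and holralap both have last vowel 'a' yet inflect differently (memezman, holralair), so the last vowel is not what conditions the rule; the final letter is.
"rezufpin" ends in -n. The stems ending in -n (zopufpun → zozopufpun, mezman → memezman, fidbin → fifidbin) repeat the first consonant+vowel as a prefix.
The other patterns: stems ending in -p drop the final letter and add -ir; stems ending in -o add -ori; stems ending in -h or -l double the final consonant and add -et.
So rezufpin → rerezufpin.

rerezufpin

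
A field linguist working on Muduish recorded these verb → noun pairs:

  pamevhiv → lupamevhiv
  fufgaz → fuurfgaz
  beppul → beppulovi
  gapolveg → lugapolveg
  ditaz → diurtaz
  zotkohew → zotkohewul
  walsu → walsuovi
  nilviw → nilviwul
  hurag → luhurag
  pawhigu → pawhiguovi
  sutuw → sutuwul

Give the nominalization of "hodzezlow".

hodzezlowul

"hodzezlow" ends in -w. The stems ending in -w (nilviw → nilviwul, zotkohew → zotkohewul, sutuw → sutuwul) add -ul.
The other patterns: stems ending in -l or -u add -ovi; stems ending in -z insert -ur- after the first vowel; stems ending in -g or -v add the prefix lu-.
So hodzezlow → hodzezlowul.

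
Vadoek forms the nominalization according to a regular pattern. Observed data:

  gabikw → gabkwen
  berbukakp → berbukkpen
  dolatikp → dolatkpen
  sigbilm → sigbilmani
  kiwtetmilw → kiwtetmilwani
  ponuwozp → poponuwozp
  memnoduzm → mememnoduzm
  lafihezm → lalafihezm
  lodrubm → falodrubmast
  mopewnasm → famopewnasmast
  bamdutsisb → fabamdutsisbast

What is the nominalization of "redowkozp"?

reredowkozp

gabikw and kiwtetmilw both end in -w yet inflect differently (gabkwen, kiwtetmilwani), so the final letter is not what conditions the rule; the second-to-last letter is.
"redowkozp" has second-to-last letter 'z'. The stems whose second-to-last letter is 'z' (ponuwozp → poponuwozp, memnoduzm → mememnoduzm, lafihezm → lalafihezm) repeat the first consonant+vowel as a prefix.
The other patterns: stems whose second-to-last letter is 'k' delete the last vowel and add -en; stems whose second-to-last letter is 'l' add -ani; stems whose second-to-last letter is 'b' or 's' add fa- … -ast around the stem.
So redowkozp → reredowkozp.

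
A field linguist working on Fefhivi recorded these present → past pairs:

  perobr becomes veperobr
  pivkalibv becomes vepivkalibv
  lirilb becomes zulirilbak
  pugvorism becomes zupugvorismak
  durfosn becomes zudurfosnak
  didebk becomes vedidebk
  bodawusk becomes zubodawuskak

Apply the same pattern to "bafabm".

didebk and bodawusk both end in -k yet inflect differently (vedidebk, zubodawuskak), so the final letter is not what conditions the rule; the second-to-last letter is.
"bafabm" has second-to-last letter 'b'. The stems whose second-to-last letter is 'b' (pivkalibv → vepivkalibv, didebk → vedidebk, perobr → veperobr) add the prefix ve-.
The other pattern: stems whose second-to-last letter is 'l' or 's' add zu- … -ak around the stem.
So bafabm → vebafabm.

vebafabm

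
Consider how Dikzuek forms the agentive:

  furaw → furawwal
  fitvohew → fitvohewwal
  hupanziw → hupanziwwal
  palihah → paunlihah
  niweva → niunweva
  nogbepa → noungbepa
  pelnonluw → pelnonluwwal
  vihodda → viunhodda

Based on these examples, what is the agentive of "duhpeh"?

furaw and nogbepa both have last vowel 'a' yet inflect differently (furawwal, noungbepa), so the last vowel is not what conditions the rule; the final letter is.
"duhpeh" ends in -h. The one such stem in the data (palihah → paunlihah) inserts -un- after the first vowel (as do nogbepa, niweva), so the same rule applies.
So duhpeh → duunhpeh.

duunhpeh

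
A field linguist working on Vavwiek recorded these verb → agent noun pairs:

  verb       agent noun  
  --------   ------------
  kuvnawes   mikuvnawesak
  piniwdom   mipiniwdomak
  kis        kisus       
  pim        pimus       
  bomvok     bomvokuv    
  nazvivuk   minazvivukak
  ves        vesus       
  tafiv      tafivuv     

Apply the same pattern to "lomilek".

"lomilek" has 3 vowels. The stems with 3 vowels (nazvivuk → minazvivukak, kuvnawes → mikuvnawesak, piniwdom → mipiniwdomak) add mi- … -ak around the stem.
The other patterns: stems with 1 vowel add -us; stems with 2 vowels add -uv.
So lomilek → milomilekak.

milomilekak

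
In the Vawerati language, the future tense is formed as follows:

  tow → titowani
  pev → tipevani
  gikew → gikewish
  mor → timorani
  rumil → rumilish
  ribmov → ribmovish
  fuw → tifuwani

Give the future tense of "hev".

tihevani

fuw and gikew both end in -w yet inflect differently (tifuwani, gikewish), so the final letter is not what conditions the rule; the number of vowels is.
"hev" has 1 vowel. The stems with 1 vowel (fuw → tifuwani, tow → titowani, mor → timorani) add ti- … -ani around the stem.
So hev → tihevani.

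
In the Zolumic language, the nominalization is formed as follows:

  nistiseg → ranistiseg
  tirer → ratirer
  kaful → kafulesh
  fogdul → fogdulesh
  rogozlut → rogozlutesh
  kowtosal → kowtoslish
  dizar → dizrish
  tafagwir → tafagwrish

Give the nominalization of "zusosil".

zusoslish

kaful and kowtosal both end in -l yet inflect differently (kafulesh, kowtoslish), so the final letter is not what conditions the rule; the last vowel is.
"zusosil" has last vowel 'i'. The one such stem in the data (tafagwir → tafagwrish) deletes the last vowel and adds -ish (as do kowtosal, dizar), so the same rule applies.
The other patterns: stems whose last vowel is 'e' add the prefix ra-; stems whose last vowel is 'u' add -esh.
So zusosil → zusoslish.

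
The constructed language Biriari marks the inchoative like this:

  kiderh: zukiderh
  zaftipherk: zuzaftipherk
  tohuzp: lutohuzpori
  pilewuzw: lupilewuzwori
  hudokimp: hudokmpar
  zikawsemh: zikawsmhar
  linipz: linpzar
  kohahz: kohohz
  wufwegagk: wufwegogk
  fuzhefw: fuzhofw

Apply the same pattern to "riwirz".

zuriwirz

tohuzp and hudokimp both end in -p yet inflect differently (lutohuzpori, hudokmpar), so the final letter is not what conditions the rule; the second-to-last letter is.
"riwirz" has second-to-last letter 'r'. The stems whose second-to-last letter is 'r' (kiderh → zukiderh, zaftipherk → zuzaftipherk) add the prefix zu-.
So riwirz → zuriwirz.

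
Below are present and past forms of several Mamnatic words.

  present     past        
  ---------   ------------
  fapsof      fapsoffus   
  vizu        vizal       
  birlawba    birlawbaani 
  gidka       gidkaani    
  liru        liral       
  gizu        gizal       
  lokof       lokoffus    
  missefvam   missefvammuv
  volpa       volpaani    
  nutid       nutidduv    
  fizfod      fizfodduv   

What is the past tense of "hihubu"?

gidka and missefvam both have last vowel 'a' yet inflect differently (gidkaani, missefvammuv), so the last vowel is not what conditions the rule; the final letter is.
"hihubu" ends in -u. The stems ending in -u (gizu → gizal, vizu → vizal, liru → liral) drop the final letter and add -al.
So hihubu → hihubal.

hihubal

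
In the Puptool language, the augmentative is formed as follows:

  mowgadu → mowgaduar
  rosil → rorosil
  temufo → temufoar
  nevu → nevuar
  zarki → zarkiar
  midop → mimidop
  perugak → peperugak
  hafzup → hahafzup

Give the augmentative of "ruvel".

ruruvel

zarki and rosil both have last vowel 'i' yet inflect differently (zarkiar, rorosil), so the last vowel is not what conditions the rule; whether the stem ends in a vowel or a consonant is.
"ruvel" ends in a consonant. The stems ending in a consonant (perugak → peperugak, rosil → rorosil, midop → mimidop) repeat the first consonant+vowel as a prefix.
So ruvel → ruruvel.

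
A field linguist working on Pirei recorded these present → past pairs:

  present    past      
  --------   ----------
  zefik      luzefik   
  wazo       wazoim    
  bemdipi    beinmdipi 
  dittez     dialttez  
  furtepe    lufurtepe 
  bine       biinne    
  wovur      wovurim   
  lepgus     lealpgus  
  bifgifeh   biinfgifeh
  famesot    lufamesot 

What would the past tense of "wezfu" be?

"wezfu" begins with w-. The stems beginning with w- (wovur → wovurim, wazo → wazoim) add -im.
The other patterns: stems beginning with b- insert -in- after the first vowel; stems beginning with f- or z- add the prefix lu-; stems beginning with d- or l- insert -al- after the first vowel.
So wezfu → wezfuim.

wezfuim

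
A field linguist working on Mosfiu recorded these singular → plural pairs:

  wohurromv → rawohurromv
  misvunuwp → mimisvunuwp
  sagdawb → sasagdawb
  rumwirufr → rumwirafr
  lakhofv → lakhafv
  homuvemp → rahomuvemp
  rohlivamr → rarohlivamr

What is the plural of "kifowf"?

rohlivamr and rumwirufr both end in -r yet inflect differently (rarohlivamr, rumwirafr), so the final letter is not what conditions the rule; the second-to-last letter is.
"kifowf" has second-to-last letter 'w'. The stems whose second-to-last letter is 'w' (misvunuwp → mimisvunuwp, sagdawb → sasagdawb) repeat the first consonant+vowel as a prefix.
The other patterns: stems whose second-to-last letter is 'm' add the prefix ra-; stems whose second-to-last letter is 'f' change the last vowel to 'a'.
So kifowf → kikifowf.

kikifowf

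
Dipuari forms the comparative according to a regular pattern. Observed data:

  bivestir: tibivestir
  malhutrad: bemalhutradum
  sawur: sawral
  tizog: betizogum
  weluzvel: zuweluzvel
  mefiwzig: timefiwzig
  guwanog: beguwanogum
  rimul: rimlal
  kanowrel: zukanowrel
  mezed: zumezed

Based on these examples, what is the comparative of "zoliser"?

zuzoliser

mefiwzig and tizog both end in -g yet inflect differently (timefiwzig, betizogum), so the final letter is not what conditions the rule; the last vowel is.
"zoliser" has last vowel 'e'. The stems whose last vowel is 'e' (weluzvel → zuweluzvel, mezed → zumezed, kanowrel → zukanowrel) add the prefix zu-.
So zoliser → zuzoliser.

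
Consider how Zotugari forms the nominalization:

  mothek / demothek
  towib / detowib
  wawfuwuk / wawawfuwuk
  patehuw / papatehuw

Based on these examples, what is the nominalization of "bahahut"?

babahahut

"bahahut" has last vowel 'u'. The stems whose last vowel is 'u' (patehuw → papatehuw, wawfuwuk → wawawfuwuk) repeat the first consonant+vowel as a prefix.
The other pattern: stems whose last vowel is 'e' or 'i' add the prefix de-.
So bahahut → babahahut.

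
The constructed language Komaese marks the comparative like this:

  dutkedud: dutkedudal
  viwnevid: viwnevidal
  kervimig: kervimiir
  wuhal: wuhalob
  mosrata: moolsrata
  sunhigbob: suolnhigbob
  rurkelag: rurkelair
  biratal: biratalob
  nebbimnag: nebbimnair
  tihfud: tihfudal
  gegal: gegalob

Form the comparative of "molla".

"molla" ends in -a. The one such stem in the data (mosrata → moolsrata) inserts -ol- after the first vowel (as does sunhigbob), so the same rule applies.
The other patterns: stems ending in -g drop the final letter and add -ir; stems ending in -l add -ob; stems ending in -d add -al.
So molla → moollla.

moollla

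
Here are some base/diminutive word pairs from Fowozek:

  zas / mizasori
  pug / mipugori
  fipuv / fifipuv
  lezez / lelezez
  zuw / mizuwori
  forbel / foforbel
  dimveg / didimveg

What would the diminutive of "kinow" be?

pug and dimveg both end in -g yet inflect differently (mipugori, didimveg), so the final letter is not what conditions the rule; the number of vowels is.
"kinow" has 2 vowels. The stems with 2 vowels (forbel → foforbel, dimveg → didimveg, fipuv → fifipuv) repeat the first consonant+vowel as a prefix.
The other pattern: stems with 1 vowel add mi- … -ori around the stem.
So kinow → kikinow.

kikinow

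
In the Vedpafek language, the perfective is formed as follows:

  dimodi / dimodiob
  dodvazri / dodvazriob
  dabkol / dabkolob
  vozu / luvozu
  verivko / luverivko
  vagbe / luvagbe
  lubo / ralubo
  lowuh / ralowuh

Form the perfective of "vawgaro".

"vawgaro" begins with v-. The stems beginning with v- (vozu → luvozu, verivko → luverivko, vagbe → luvagbe) add the prefix lu-.
The other patterns: stems beginning with d- add -ob; stems beginning with l- add the prefix ra-.
So vawgaro → luvawgaro.

luvawgaro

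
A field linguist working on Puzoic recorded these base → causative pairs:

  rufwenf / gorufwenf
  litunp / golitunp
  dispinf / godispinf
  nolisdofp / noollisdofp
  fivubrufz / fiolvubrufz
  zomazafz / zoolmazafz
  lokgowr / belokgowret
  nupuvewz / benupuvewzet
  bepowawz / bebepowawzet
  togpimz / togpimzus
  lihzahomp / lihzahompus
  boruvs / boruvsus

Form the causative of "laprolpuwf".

litunp and nolisdofp both end in -p yet inflect differently (golitunp, noollisdofp), so the final letter is not what conditions the rule; the second-to-last letter is.
"laprolpuwf" has second-to-last letter 'w'. The stems whose second-to-last letter is 'w' (lokgowr → belokgowret, nupuvewz → benupuvewzet, bepowawz → bebepowawzet) add be- … -et around the stem.
So laprolpuwf → belaprolpuwfet.

belaprolpuwfet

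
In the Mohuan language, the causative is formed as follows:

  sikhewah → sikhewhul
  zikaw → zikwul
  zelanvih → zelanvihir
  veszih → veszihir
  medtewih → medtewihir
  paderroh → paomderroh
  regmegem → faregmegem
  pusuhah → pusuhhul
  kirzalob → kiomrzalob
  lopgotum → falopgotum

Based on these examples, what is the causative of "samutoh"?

medtewih and paderroh both end in -h yet inflect differently (medtewihir, paomderroh), so the final letter is not what conditions the rule; the last vowel is.
"samutoh" has last vowel 'o'. The stems whose last vowel is 'o' (paderroh → paomderroh, kirzalob → kiomrzalob) insert -om- after the first vowel.
So samutoh → saommutoh.

saommutoh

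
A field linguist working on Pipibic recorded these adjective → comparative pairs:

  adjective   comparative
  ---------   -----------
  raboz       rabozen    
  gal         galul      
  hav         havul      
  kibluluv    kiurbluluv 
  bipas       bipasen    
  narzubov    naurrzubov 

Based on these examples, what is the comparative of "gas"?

gasul

hav and kibluluv both end in -v yet inflect differently (havul, kiurbluluv), so the final letter is not what conditions the rule; the number of vowels is.
"gas" has 1 vowel. The stems with 1 vowel (hav → havul, gal → galul) add -ul.
The other patterns: stems with 2 vowels add -en; stems with 3 vowels insert -ur- after the first vowel.
So gas → gasul.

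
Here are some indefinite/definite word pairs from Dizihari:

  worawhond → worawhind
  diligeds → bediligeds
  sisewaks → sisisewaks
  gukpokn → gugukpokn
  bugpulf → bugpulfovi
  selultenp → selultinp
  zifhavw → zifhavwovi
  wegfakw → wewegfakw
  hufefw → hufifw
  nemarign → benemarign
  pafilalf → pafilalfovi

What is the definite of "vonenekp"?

wegfakw and hufefw both end in -w yet inflect differently (wewegfakw, hufifw), so the final letter is not what conditions the rule; the second-to-last letter is.
"vonenekp" has second-to-last letter 'k'. The stems whose second-to-last letter is 'k' (gukpokn → gugukpokn, wegfakw → wewegfakw, sisewaks → sisisewaks) repeat the first consonant+vowel as a prefix.
The other patterns: stems whose second-to-last letter is 'f' or 'n' change the last vowel to 'i'; stems whose second-to-last letter is 'l' or 'v' add -ovi; stems whose second-to-last letter is 'd' or 'g' add the prefix be-.
So vonenekp → vovonenekp.

vovonenekp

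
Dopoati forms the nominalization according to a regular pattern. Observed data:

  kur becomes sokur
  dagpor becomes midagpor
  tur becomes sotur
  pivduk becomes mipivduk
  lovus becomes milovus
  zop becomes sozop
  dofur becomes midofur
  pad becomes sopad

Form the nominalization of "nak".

kur and dagpor both end in -r yet inflect differently (sokur, midagpor), so the final letter is not what conditions the rule; the number of vowels is.
"nak" has 1 vowel. The stems with 1 vowel (kur → sokur, zop → sozop, tur → sotur) add the prefix so-.
So nak → sonak.

sonak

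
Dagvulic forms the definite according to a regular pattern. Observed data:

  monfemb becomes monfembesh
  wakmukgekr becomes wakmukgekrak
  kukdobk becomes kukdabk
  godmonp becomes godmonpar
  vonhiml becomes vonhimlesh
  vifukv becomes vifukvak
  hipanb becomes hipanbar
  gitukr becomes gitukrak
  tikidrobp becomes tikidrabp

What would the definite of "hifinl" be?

tikidrobp and godmonp both end in -p yet inflect differently (tikidrabp, godmonpar), so the final letter is not what conditions the rule; the second-to-last letter is.
"hifinl" has second-to-last letter 'n'. The stems whose second-to-last letter is 'n' (godmonp → godmonpar, hipanb → hipanbar) add -ar.
So hifinl → hifinlar.

hifinlar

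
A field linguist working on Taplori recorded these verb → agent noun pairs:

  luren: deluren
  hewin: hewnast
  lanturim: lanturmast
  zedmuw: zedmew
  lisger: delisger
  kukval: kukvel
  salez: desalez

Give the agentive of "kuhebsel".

dekuhebsel

"kuhebsel" has last vowel 'e'. The stems whose last vowel is 'e' (luren → deluren, lisger → delisger, salez → desalez) add the prefix de-.
The other patterns: stems whose last vowel is 'i' delete the last vowel and add -ast; stems whose last vowel is 'a' or 'u' change the last vowel to 'e'.
So kuhebsel → dekuhebsel.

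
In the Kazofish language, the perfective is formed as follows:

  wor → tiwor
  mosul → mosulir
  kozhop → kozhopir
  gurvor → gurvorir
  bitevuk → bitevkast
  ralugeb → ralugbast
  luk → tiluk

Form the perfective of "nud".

tinud

wor and gurvor both end in -r yet inflect differently (tiwor, gurvorir), so the final letter is not what conditions the rule; the number of vowels is.
"nud" has 1 vowel. The stems with 1 vowel (luk → tiluk, wor → tiwor) add the prefix ti-.
So nud → tinud.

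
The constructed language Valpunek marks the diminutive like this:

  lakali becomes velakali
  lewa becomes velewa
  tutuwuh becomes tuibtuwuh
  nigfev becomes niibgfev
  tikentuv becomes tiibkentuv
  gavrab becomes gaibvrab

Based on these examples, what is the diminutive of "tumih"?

"tumih" ends in a consonant. The stems ending in a consonant (tutuwuh → tuibtuwuh, nigfev → niibgfev, tikentuv → tiibkentuv) insert -ib- after the first vowel.
So tumih → tuibmih.

tuibmih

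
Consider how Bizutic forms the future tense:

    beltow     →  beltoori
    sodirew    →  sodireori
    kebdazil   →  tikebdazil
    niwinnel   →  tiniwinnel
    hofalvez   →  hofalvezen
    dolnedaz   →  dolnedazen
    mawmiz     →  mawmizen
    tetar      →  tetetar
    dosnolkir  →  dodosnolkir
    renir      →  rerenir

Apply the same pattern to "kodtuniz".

kodtunizen

sodirew and niwinnel both have last vowel 'e' yet inflect differently (sodireori, tiniwinnel), so the last vowel is not what conditions the rule; the final letter is.
"kodtuniz" ends in -z. The stems ending in -z (hofalvez → hofalvezen, dolnedaz → dolnedazen, mawmiz → mawmizen) add -en.
The other patterns: stems ending in -w drop the final letter and add -ori; stems ending in -l add the prefix ti-; stems ending in -r repeat the first consonant+vowel as a prefix.
So kodtuniz → kodtunizen.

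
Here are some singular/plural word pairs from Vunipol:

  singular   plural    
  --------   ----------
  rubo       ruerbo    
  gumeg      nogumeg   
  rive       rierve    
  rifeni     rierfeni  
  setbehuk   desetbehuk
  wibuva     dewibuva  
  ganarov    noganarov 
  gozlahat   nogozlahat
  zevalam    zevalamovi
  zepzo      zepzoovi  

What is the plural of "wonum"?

dewonum

rubo and zepzo both end in -o yet inflect differently (ruerbo, zepzoovi), so the final letter is not what conditions the rule; the first letter is.
"wonum" begins with w-. The one such stem in the data (wibuva → dewibuva) adds the prefix de-, so the same rule applies.
The other patterns: stems beginning with r- insert -er- after the first vowel; stems beginning with z- add -ovi; stems beginning with g- add the prefix no-.
So wonum → dewonum.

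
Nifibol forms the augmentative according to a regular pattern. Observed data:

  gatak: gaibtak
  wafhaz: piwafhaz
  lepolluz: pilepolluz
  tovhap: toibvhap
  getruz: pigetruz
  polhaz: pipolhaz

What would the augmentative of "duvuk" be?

duibvuk

"duvuk" ends in -k. The one such stem in the data (gatak → gaibtak) inserts -ib- after the first vowel (as does tovhap), so the same rule applies.
The other pattern: stems ending in -z add the prefix pi-.
So duvuk → duibvuk.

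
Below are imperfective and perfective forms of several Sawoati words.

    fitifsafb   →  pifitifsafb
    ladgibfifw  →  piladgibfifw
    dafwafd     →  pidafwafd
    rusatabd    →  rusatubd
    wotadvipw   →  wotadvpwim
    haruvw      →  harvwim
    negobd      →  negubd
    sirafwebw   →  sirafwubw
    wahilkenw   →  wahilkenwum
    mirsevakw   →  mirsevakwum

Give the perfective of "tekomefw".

dafwafd and negobd both end in -d yet inflect differently (pidafwafd, negubd), so the final letter is not what conditions the rule; the second-to-last letter is.
"tekomefw" has second-to-last letter 'f'. The stems whose second-to-last letter is 'f' (ladgibfifw → piladgibfifw, fitifsafb → pifitifsafb, dafwafd → pidafwafd) add the prefix pi-.
So tekomefw → pitekomefw.

pitekomefw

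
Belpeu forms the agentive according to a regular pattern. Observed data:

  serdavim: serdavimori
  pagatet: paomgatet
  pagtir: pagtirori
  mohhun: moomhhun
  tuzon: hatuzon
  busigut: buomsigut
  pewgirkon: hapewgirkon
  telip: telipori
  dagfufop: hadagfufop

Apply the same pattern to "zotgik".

zotgikori

"zotgik" has last vowel 'i'. The stems whose last vowel is 'i' (pagtir → pagtirori, telip → telipori, serdavim → serdavimori) add -ori.
So zotgik → zotgikori.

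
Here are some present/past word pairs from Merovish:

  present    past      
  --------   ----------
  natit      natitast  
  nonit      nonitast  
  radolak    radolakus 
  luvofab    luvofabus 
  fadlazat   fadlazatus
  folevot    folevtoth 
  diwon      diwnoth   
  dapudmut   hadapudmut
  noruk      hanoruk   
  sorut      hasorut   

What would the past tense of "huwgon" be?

natit and fadlazat both end in -t yet inflect differently (natitast, fadlazatus), so the final letter is not what conditions the rule; the last vowel is.
"huwgon" has last vowel 'o'. The stems whose last vowel is 'o' (folevot → folevtoth, diwon → diwnoth) delete the last vowel and add -oth.
So huwgon → huwgnoth.

huwgnoth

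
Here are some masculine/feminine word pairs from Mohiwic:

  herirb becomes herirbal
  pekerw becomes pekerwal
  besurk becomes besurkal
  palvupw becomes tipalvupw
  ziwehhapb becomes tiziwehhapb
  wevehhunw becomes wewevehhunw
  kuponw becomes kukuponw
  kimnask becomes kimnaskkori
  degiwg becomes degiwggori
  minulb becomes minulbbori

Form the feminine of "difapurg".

"difapurg" has second-to-last letter 'r'. The stems whose second-to-last letter is 'r' (herirb → herirbal, pekerw → pekerwal, besurk → besurkal) add -al.
So difapurg → difapurgal.

difapurgal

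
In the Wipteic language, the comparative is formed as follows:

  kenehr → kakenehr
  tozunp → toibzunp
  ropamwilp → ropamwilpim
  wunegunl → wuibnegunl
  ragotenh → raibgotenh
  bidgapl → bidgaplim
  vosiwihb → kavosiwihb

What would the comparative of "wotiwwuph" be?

wotiwwuphim

bidgapl and wunegunl both end in -l yet inflect differently (bidgaplim, wuibnegunl), so the final letter is not what conditions the rule; the second-to-last letter is.
"wotiwwuph" has second-to-last letter 'p'. The one such stem in the data (bidgapl → bidgaplim) adds -im, so the same rule applies.
So wotiwwuph → wotiwwuphim.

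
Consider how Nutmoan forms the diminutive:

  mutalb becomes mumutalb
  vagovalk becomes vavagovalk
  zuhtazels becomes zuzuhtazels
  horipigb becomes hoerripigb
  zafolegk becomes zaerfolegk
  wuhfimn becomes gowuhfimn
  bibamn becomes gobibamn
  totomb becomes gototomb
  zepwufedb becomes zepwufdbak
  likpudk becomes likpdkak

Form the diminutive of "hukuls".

huhukuls

mutalb and horipigb both end in -b yet inflect differently (mumutalb, hoerripigb), so the final letter is not what conditions the rule; the second-to-last letter is.
"hukuls" has second-to-last letter 'l'. The stems whose second-to-last letter is 'l' (mutalb → mumutalb, vagovalk → vavagovalk, zuhtazels → zuzuhtazels) repeat the first consonant+vowel as a prefix.
So hukuls → huhukuls.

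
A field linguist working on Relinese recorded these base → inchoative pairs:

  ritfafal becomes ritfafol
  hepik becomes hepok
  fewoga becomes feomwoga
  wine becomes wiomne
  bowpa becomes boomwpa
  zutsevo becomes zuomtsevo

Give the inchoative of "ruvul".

ruvol

ritfafal and fewoga both have last vowel 'a' yet inflect differently (ritfafol, feomwoga), so the last vowel is not what conditions the rule; whether the stem ends in a vowel or a consonant is.
"ruvul" ends in a consonant. The stems ending in a consonant (ritfafal → ritfafol, hepik → hepok) change the last vowel to 'o'.
So ruvul → ruvol.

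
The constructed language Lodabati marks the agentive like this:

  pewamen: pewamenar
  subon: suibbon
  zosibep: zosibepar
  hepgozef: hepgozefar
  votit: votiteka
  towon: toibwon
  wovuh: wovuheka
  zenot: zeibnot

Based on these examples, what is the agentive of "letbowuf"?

pewamen and subon both end in -n yet inflect differently (pewamenar, suibbon), so the final letter is not what conditions the rule; the last vowel is.
"letbowuf" has last vowel 'u'. The one such stem in the data (wovuh → wovuheka) adds -eka, so the same rule applies.
The other patterns: stems whose last vowel is 'e' add -ar; stems whose last vowel is 'o' insert -ib- after the first vowel.
So letbowuf → letbowufeka.

letbowufeka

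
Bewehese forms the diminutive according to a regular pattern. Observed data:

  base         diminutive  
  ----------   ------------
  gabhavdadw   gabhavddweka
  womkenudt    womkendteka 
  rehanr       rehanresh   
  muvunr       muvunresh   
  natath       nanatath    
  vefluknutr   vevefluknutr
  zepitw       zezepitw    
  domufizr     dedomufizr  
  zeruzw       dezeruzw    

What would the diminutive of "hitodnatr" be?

rehanr and vefluknutr both end in -r yet inflect differently (rehanresh, vevefluknutr), so the final letter is not what conditions the rule; the second-to-last letter is.
"hitodnatr" has second-to-last letter 't'. The stems whose second-to-last letter is 't' (natath → nanatath, vefluknutr → vevefluknutr, zepitw → zezepitw) repeat the first consonant+vowel as a prefix.
The other patterns: stems whose second-to-last letter is 'd' delete the last vowel and add -eka; stems whose second-to-last letter is 'n' add -esh; stems whose second-to-last letter is 'z' add the prefix de-.
So hitodnatr → hihitodnatr.

hihitodnatr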